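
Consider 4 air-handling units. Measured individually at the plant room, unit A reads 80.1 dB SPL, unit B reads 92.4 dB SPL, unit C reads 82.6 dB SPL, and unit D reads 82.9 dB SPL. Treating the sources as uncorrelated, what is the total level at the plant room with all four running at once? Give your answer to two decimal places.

93.46 dB SPL

Uncorrelated sources add in intensity (power), not in dB.
L_total = 10·log₁₀(10^(80.1/10) + 10^(92.4/10) + 10^(82.6/10) + 10^(82.9/10)) = 10·log₁₀(2217000000) = 93.46 dB SPL.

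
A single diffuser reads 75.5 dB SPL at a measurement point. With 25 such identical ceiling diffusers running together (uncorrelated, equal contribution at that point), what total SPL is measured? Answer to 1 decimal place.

25 equal incoherent sources raise the level by 10·log₁₀(25) = 13.98 dB.
L_total = 75.5 + 13.98 = 89.5 dB SPL.

89.5 dB SPL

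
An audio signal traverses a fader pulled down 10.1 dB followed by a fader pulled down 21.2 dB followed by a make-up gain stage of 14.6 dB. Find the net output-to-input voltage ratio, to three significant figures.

Net gain = (−10.1) + (−21.2) + 14.6 = -16.7 dB.
Voltage ratio = 10^(-16.7/20) = 0.146.

0.146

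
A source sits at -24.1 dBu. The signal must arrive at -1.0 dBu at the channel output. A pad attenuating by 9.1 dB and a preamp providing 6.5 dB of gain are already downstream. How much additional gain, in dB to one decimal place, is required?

25.7 dB

The required make-up gain is the shortfall in the dB sum.
G = -1.0 − (-24.1) + 9.1 − 6.5 = 25.7 dB.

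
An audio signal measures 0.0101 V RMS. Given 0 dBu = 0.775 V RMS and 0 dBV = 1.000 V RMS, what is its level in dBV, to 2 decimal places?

dBV = 20·log₁₀(V / 1.000 V).
20·log₁₀(0.0101/1.000) = -39.91 dBV.

-39.91 dBV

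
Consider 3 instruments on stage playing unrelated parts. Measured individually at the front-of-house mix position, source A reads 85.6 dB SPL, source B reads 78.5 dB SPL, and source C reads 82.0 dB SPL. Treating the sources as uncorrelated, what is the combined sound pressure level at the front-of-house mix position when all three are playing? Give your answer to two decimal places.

87.73 dB SPL

Add the sources as powers (linear), then convert back to dB:
L_total = 10·log₁₀(10^(85.6/10) + 10^(78.5/10) + 10^(82.0/10)) = 10·log₁₀(592400000) = 87.73 dB SPL.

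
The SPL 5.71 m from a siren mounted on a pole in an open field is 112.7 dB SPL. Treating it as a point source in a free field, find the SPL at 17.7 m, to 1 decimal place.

102.9 dB SPL

For a point source in a free field, ΔL = −20·log₁₀(d₂/d₁).
ΔL = −20·log₁₀(17.7/5.71) = -9.83 dB, so L₂ = 112.7 + (-9.83) = 102.9 dB SPL.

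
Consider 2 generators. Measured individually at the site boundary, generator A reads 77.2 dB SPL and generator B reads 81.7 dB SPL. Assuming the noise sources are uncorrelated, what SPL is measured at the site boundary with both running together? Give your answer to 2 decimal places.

Add the sources as powers (linear), then convert back to dB:
L_total = 10·log₁₀(10^(77.2/10) + 10^(81.7/10)) = 10·log₁₀(200400000) = 83.02 dB SPL.

83.02 dB SPL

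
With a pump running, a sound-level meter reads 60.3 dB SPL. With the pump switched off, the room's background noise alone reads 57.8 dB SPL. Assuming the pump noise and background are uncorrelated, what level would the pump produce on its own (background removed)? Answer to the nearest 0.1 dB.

56.7 dB SPL

Subtract intensities: L_src = 10·log₁₀(10^(L_total/10) − 10^(L_bg/10)).
L_src = 10·log₁₀(10^(60.3/10) − 10^(57.8/10)) = 10·log₁₀(469000) = 56.7 dB SPL.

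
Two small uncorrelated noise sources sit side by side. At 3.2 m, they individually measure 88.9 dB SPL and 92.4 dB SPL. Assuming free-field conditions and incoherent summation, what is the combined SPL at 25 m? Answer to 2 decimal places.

76.15 dB SPL

Combined at 3.2 m: 10·log₁₀(10^(88.9/10)+10^(92.4/10)) = 94.004 dB SPL.
Then apply −20·log₁₀(25/3.2) = -17.856 dB → 76.15 dB SPL.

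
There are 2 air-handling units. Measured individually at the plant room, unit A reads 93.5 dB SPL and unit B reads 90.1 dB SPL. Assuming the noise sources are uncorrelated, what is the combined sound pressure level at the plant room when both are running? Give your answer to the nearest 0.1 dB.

95.1 dB SPL

Uncorrelated sources add in intensity (power), not in dB.
L_total = 10·log₁₀(10^(93.5/10) + 10^(90.1/10)) = 10·log₁₀(3262000000) = 95.1 dB SPL.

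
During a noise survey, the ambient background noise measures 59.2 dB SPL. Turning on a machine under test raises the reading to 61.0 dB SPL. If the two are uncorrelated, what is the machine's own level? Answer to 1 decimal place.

Subtract intensities: L_src = 10·log₁₀(10^(L_total/10) − 10^(L_bg/10)).
L_src = 10·log₁₀(10^(61.0/10) − 10^(59.2/10)) = 10·log₁₀(427200) = 56.3 dB SPL.

56.3 dB SPL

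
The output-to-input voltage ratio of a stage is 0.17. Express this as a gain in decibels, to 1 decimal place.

-15.4 dB

Voltage ratio → dB uses the 20·log₁₀ form:
20·log₁₀(0.17) = -15.4 dB.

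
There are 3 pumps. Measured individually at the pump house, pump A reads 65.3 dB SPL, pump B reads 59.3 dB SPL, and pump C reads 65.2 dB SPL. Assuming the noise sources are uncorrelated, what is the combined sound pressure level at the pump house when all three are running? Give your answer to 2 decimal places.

68.78 dB SPL

Incoherent sources sum as intensities:
L_total = 10·log₁₀(10^(65.3/10) + 10^(59.3/10) + 10^(65.2/10)) = 10·log₁₀(7551000) = 68.78 dB SPL.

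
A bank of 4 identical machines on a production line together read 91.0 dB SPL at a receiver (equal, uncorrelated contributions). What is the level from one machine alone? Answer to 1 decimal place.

4 equal incoherent sources add 10·log₁₀(4) = 6.02 dB over one source.
L_one = 91.0 − 6.02 = 85.0 dB SPL.

85.0 dB SPL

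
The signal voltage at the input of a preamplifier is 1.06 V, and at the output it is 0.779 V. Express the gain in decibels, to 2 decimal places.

-2.68 dB

Voltage ratio → dB uses the 20·log₁₀ form:
20·log₁₀(0.779/1.06) = 20·log₁₀(0.7349) = -2.68 dB.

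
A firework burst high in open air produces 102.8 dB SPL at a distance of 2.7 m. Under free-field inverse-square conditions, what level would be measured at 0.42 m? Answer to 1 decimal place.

Free-field point source: level drops by 20·log₁₀ of the distance ratio.
ΔL = −20·log₁₀(0.42/2.7) = 16.16 dB, so L₂ = 102.8 + (16.16) = 119.0 dB SPL.

119.0 dB SPL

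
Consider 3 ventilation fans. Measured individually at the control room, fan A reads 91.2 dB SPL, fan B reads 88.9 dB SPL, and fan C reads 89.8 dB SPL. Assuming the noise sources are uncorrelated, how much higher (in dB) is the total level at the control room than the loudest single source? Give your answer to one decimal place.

Add the sources as powers (linear), then convert back to dB:
L_total = 10·log₁₀(10^(91.2/10) + 10^(88.9/10) + 10^(89.8/10)) = 94.84 dB SPL.
Excess over the loudest (91.2 dB): 94.84 − 91.2 = 3.6 dB.

3.6 dB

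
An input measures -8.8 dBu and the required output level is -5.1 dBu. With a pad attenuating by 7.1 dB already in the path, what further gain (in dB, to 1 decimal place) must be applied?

The required make-up gain is the shortfall in the dB sum.
G = -5.1 − (-8.8) + 7.1 = 10.8 dB.

10.8 dB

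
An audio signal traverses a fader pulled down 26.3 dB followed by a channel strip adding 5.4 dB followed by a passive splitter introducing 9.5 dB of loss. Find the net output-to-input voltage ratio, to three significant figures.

Net gain = (−26.3) + 5.4 + (−9.5) = -30.4 dB.
Voltage ratio = 10^(-30.4/20) = 0.0302.

0.0302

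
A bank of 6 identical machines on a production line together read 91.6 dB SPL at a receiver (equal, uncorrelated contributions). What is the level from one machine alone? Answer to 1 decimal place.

6 equal incoherent sources add 10·log₁₀(6) = 7.78 dB over one source.
L_one = 91.6 − 7.78 = 83.8 dB SPL.

83.8 dB SPL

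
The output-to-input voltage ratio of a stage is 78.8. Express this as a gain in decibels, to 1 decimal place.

37.9 dB

Voltage is an amplitude quantity, so gain = 20·log₁₀(V_out/V_in).
20·log₁₀(78.8) = 37.9 dB.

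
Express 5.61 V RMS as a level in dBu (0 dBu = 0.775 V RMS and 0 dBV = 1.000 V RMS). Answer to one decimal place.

+17.2 dBu

dBu = 20·log₁₀(V / 0.775 V).
20·log₁₀(5.61/0.775) = +17.2 dBu.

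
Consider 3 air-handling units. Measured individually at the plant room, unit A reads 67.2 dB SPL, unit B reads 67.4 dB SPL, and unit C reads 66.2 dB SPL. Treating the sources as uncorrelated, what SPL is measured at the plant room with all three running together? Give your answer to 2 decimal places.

Incoherent sources sum as intensities:
L_total = 10·log₁₀(10^(67.2/10) + 10^(67.4/10) + 10^(66.2/10)) = 10·log₁₀(14910000) = 71.74 dB SPL.

71.74 dB SPL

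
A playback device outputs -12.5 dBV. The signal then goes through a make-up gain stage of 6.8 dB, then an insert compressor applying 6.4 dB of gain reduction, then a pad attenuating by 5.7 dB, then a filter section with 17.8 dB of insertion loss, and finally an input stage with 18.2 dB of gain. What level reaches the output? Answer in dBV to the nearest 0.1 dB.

Cascaded gains and losses add directly in dB.
-12.5 + 6.8 − 6.4 − 5.7 − 17.8 + 18.2 = -17.4 dBV.

-17.4 dBV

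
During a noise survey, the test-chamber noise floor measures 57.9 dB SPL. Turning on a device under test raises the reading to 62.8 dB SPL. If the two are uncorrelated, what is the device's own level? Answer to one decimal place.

Background correction is a power subtraction:
L_src = 10·log₁₀(10^(62.8/10) − 10^(57.9/10)) = 10·log₁₀(1289000) = 61.1 dB SPL.

61.1 dB SPL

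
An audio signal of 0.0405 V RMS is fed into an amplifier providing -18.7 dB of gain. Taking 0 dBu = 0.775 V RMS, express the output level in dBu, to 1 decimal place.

-44.3 dBu

Input level: 20·log₁₀(0.0405/0.775) = -25.64 dBu.
Output: -25.64 − 18.7 = -44.3 dBu.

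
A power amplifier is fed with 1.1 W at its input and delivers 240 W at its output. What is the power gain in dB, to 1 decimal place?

23.4 dB

Power ratio → dB uses the 10·log₁₀ form:
10·log₁₀(240/1.1) = 10·log₁₀(218.2) = 23.4 dB.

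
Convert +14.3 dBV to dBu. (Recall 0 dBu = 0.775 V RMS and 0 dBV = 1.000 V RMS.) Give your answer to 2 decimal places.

+16.51 dBu

The offset between the scales is 20·log₁₀(0.775/1.000) = −2.214 dB.
So dBu = +14.3 + 2.214 = +16.51 dBu.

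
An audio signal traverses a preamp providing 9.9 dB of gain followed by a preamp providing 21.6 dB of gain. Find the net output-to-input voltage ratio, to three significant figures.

Net gain = 9.9 + 21.6 = 31.5 dB.
Voltage ratio = 10^(31.5/20) = 37.6.

37.6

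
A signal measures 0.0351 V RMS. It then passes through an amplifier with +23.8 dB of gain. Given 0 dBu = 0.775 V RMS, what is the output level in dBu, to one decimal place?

-3.1 dBu

Input level: 20·log₁₀(0.0351/0.775) = -26.88 dBu.
Output: -26.88 + 23.8 = -3.1 dBu.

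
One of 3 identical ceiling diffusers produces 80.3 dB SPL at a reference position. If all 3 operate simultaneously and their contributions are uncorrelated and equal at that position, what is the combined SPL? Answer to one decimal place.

3 equal incoherent sources raise the level by 10·log₁₀(3) = 4.77 dB.
L_total = 80.3 + 4.77 = 85.1 dB SPL.

85.1 dB SPL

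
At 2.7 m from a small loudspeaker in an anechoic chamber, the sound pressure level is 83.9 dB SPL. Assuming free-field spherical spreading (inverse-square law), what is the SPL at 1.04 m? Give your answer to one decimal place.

Free-field point source: level drops by 20·log₁₀ of the distance ratio.
ΔL = −20·log₁₀(1.04/2.7) = 8.29 dB, so L₂ = 83.9 + (8.29) = 92.2 dB SPL.

92.2 dB SPL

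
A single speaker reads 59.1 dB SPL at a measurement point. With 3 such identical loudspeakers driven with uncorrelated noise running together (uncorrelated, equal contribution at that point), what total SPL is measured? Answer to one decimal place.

63.9 dB SPL

3 equal incoherent sources raise the level by 10·log₁₀(3) = 4.77 dB.
L_total = 59.1 + 4.77 = 63.9 dB SPL.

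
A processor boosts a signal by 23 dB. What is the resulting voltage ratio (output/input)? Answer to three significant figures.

Voltage ratio = 10^(dB/20).
10^(23/20) = 10^(1.150) = 14.1.

14.1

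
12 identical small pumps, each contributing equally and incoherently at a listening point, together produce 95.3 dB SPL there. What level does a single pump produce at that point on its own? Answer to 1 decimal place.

84.5 dB SPL

12 equal incoherent sources add 10·log₁₀(12) = 10.79 dB over one source.
L_one = 95.3 − 10.79 = 84.5 dB SPL.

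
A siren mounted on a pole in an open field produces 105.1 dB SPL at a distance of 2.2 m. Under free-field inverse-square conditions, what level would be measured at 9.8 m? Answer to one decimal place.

92.1 dB SPL

Inverse-square spreading gives ΔL = −20·log₁₀(d₂/d₁).
ΔL = −20·log₁₀(9.8/2.2) = -12.98 dB, so L₂ = 105.1 + (-12.98) = 92.1 dB SPL.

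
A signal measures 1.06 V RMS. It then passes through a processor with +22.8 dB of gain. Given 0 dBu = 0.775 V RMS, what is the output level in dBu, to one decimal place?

+25.5 dBu

Input level: 20·log₁₀(1.06/0.775) = 2.72 dBu.
Output: 2.72 + 22.8 = +25.5 dBu.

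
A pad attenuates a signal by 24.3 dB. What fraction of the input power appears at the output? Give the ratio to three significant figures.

Power ratio = 10^(dB/10).
10^(-24.3/10) = 10^(-2.430) = 0.00372.

0.00372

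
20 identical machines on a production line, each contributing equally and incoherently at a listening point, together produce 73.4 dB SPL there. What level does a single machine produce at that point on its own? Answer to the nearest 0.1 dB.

20 equal incoherent sources add 10·log₁₀(20) = 13.01 dB over one source.
L_one = 73.4 − 13.01 = 60.4 dB SPL.

60.4 dB SPL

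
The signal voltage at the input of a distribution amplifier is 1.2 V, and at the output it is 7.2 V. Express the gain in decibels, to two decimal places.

Voltage ratio → dB uses the 20·log₁₀ form:
20·log₁₀(7.2/1.2) = 20·log₁₀(6.000) = 15.56 dB.

15.56 dB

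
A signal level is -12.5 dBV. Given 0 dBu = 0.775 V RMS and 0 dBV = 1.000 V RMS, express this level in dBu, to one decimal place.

The offset between the scales is 20·log₁₀(0.775/1.000) = −2.214 dB.
So dBu = -12.5 + 2.214 = -10.3 dBu.

-10.3 dBu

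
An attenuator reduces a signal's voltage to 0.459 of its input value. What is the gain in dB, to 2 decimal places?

-6.76 dB

For a voltage ratio, dB = 20·log₁₀(V₂/V₁).
20·log₁₀(0.459) = -6.76 dB.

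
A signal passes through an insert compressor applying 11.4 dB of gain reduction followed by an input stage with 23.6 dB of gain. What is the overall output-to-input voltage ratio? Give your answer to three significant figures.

Net gain = (−11.4) + 23.6 = 12.2 dB.
Voltage ratio = 10^(12.2/20) = 4.07.

4.07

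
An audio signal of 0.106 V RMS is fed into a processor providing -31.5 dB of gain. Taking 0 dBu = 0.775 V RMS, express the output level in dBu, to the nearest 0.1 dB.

Input level: 20·log₁₀(0.106/0.775) = -17.28 dBu.
Output: -17.28 − 31.5 = -48.8 dBu.

-48.8 dBu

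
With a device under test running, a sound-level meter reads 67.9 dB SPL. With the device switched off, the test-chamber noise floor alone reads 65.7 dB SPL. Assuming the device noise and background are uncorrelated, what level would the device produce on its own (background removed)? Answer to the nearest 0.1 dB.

Remove the background by subtracting linear intensities:
L_src = 10·log₁₀(10^(67.9/10) − 10^(65.7/10)) = 10·log₁₀(2451000) = 63.9 dB SPL.

63.9 dB SPL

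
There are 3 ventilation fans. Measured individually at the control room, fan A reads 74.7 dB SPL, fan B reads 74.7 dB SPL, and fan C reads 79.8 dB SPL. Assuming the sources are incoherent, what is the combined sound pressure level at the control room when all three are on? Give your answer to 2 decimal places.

81.89 dB SPL

Uncorrelated sources add in intensity (power), not in dB.
L_total = 10·log₁₀(10^(74.7/10) + 10^(74.7/10) + 10^(79.8/10)) = 10·log₁₀(154500000) = 81.89 dB SPL.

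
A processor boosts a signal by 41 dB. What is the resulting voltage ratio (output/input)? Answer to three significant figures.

112

Voltage ratio = 10^(dB/20).
10^(41/20) = 10^(2.050) = 112.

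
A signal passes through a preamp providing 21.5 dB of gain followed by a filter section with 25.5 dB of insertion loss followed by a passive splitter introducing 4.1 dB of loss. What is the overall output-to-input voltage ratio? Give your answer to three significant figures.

0.394

Net gain = 21.5 + (−25.5) + (−4.1) = -8.1 dB.
Voltage ratio = 10^(-8.1/20) = 0.394.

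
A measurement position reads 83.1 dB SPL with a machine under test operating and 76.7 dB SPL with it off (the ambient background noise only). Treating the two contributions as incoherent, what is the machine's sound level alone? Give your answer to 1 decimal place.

Remove the background by subtracting linear intensities:
L_src = 10·log₁₀(10^(83.1/10) − 10^(76.7/10)) = 10·log₁₀(157400000) = 82.0 dB SPL.

82.0 dB SPL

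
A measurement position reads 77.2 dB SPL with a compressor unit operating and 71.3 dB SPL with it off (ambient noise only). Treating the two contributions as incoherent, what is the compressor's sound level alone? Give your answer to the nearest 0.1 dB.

Background correction is a power subtraction:
L_src = 10·log₁₀(10^(77.2/10) − 10^(71.3/10)) = 10·log₁₀(38990000) = 75.9 dB SPL.

75.9 dB SPL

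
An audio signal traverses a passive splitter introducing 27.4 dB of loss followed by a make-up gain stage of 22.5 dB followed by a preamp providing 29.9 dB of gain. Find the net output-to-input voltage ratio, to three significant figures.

Net gain = (−27.4) + 22.5 + 29.9 = 25.0 dB.
Voltage ratio = 10^(25.0/20) = 17.8.

17.8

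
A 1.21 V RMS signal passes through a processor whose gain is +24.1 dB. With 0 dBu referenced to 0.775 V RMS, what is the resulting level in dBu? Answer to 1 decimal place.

Input level: 20·log₁₀(1.21/0.775) = 3.87 dBu.
Output: 3.87 + 24.1 = +28.0 dBu.

+28.0 dBu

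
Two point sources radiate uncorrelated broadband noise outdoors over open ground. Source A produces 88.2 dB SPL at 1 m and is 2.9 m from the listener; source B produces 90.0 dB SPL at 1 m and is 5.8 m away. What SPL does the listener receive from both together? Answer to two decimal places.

80.35 dB SPL

At the listener: L_A = 88.2 − 20·log₁₀(2.9) = 78.952 dB; L_B = 90.0 − 20·log₁₀(5.8) = 74.731 dB.
Combined: 10·log₁₀(10^(78.952/10)+10^(74.731/10)) = 80.35 dB SPL.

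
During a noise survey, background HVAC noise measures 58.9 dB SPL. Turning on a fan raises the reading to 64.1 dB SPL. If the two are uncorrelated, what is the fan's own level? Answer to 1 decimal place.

62.5 dB SPL

Background correction is a power subtraction:
L_src = 10·log₁₀(10^(64.1/10) − 10^(58.9/10)) = 10·log₁₀(1794000) = 62.5 dB SPL.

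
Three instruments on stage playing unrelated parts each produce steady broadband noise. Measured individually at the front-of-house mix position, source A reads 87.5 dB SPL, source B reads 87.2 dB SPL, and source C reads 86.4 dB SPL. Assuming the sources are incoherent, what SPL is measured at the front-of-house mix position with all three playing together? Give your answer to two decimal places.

91.83 dB SPL

Uncorrelated sources add in intensity (power), not in dB.
L_total = 10·log₁₀(10^(87.5/10) + 10^(87.2/10) + 10^(86.4/10)) = 10·log₁₀(1524000000) = 91.83 dB SPL.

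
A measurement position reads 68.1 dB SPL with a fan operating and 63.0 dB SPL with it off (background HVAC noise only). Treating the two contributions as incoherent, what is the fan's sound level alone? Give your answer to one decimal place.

66.5 dB SPL

Subtract intensities: L_src = 10·log₁₀(10^(L_total/10) − 10^(L_bg/10)).
L_src = 10·log₁₀(10^(68.1/10) − 10^(63.0/10)) = 10·log₁₀(4461000) = 66.5 dB SPL.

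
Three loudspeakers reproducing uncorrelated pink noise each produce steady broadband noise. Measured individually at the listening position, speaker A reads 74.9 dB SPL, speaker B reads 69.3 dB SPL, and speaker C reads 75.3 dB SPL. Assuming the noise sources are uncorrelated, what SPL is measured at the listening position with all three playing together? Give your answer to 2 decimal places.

78.65 dB SPL

Incoherent sources sum as intensities:
L_total = 10·log₁₀(10^(74.9/10) + 10^(69.3/10) + 10^(75.3/10)) = 10·log₁₀(73300000) = 78.65 dB SPL.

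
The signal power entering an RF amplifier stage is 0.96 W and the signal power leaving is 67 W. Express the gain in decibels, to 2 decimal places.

Power ratio → dB uses the 10·log₁₀ form:
10·log₁₀(67/0.96) = 10·log₁₀(69.79) = 18.44 dB.

18.44 dB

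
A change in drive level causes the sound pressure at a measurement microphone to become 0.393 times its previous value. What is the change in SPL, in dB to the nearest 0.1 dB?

-8.1 dB

SPL change from a pressure ratio uses the 20·log₁₀ form:
20·log₁₀(0.393) = -8.1 dB.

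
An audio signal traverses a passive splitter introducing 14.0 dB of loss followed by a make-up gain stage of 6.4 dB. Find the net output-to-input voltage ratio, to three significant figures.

Net gain = (−14.0) + 6.4 = -7.6 dB.
Voltage ratio = 10^(-7.6/20) = 0.417.

0.417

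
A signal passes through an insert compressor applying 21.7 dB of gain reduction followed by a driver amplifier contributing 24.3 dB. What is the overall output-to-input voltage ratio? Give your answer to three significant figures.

Net gain = (−21.7) + 24.3 = 2.6 dB.
Voltage ratio = 10^(2.6/20) = 1.35.

1.35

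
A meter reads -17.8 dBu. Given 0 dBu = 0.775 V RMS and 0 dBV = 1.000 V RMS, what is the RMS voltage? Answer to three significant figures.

0.0998 V

V = 0.775 V × 10^(-17.8/20).
= 0.775 × 0.1288 = 0.0998 V.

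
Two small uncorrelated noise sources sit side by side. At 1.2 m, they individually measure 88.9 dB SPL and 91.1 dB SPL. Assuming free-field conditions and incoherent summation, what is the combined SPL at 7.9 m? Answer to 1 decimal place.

Combined at 1.2 m: 10·log₁₀(10^(88.9/10)+10^(91.1/10)) = 93.15 dB SPL.
Then apply −20·log₁₀(7.9/1.2) = -16.37 dB → 76.8 dB SPL.

76.8 dB SPL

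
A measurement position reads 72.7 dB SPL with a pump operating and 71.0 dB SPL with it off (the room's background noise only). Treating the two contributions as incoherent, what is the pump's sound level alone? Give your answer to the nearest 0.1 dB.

67.8 dB SPL

Remove the background by subtracting linear intensities:
L_src = 10·log₁₀(10^(72.7/10) − 10^(71.0/10)) = 10·log₁₀(6032000) = 67.8 dB SPL.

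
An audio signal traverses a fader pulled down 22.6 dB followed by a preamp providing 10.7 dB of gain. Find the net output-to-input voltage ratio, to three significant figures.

0.254

Net gain = (−22.6) + 10.7 = -11.9 dB.
Voltage ratio = 10^(-11.9/20) = 0.254.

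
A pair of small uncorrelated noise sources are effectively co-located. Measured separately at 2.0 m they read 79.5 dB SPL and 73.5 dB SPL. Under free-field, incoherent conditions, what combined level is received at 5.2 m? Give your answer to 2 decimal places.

Combined at 2.0 m: 10·log₁₀(10^(79.5/10)+10^(73.5/10)) = 80.473 dB SPL.
Then apply −20·log₁₀(5.2/2.0) = -8.299 dB → 72.17 dB SPL.

72.17 dB SPL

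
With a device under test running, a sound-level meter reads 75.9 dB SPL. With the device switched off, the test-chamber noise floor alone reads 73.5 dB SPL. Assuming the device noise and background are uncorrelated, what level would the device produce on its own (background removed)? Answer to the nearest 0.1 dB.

Background correction is a power subtraction:
L_src = 10·log₁₀(10^(75.9/10) − 10^(73.5/10)) = 10·log₁₀(16520000) = 72.2 dB SPL.

72.2 dB SPL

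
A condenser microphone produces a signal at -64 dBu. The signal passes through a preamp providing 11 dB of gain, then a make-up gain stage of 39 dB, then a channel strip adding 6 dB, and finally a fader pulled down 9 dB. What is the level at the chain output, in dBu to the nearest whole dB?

-17 dBu

In dB, series stages simply add:
-64 + 11 + 39 + 6 − 9 = -17 dBu.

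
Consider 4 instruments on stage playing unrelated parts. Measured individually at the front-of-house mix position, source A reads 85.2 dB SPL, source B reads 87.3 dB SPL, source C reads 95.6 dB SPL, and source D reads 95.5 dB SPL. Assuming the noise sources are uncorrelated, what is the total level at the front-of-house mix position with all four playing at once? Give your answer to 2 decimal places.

99.06 dB SPL

Incoherent sources sum as intensities:
L_total = 10·log₁₀(10^(85.2/10) + 10^(87.3/10) + 10^(95.6/10) + 10^(95.5/10)) = 10·log₁₀(8047000000) = 99.06 dB SPL.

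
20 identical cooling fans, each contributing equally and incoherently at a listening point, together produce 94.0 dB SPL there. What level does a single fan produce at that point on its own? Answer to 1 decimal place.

81.0 dB SPL

20 equal incoherent sources add 10·log₁₀(20) = 13.01 dB over one source.
L_one = 94.0 − 13.01 = 81.0 dB SPL.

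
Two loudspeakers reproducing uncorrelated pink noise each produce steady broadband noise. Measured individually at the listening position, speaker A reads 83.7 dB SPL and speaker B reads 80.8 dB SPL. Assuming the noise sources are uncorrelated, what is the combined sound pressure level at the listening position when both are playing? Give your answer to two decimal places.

85.50 dB SPL

Uncorrelated sources add in intensity (power), not in dB.
L_total = 10·log₁₀(10^(83.7/10) + 10^(80.8/10)) = 10·log₁₀(354600000) = 85.50 dB SPL.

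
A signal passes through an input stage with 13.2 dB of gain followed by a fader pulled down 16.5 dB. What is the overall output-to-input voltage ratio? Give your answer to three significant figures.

0.684

Net gain = 13.2 + (−16.5) = -3.3 dB.
Voltage ratio = 10^(-3.3/20) = 0.684.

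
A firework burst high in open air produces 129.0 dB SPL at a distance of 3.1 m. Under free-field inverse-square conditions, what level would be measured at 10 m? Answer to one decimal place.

118.8 dB SPL

For a point source in a free field, ΔL = −20·log₁₀(d₂/d₁).
ΔL = −20·log₁₀(10/3.1) = -10.17 dB, so L₂ = 129.0 + (-10.17) = 118.8 dB SPL.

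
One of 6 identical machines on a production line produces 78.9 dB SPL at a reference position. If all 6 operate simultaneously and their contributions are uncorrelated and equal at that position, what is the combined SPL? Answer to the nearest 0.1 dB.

6 equal incoherent sources raise the level by 10·log₁₀(6) = 7.78 dB.
L_total = 78.9 + 7.78 = 86.7 dB SPL.

86.7 dB SPL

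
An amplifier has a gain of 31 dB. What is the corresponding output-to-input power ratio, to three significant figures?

1260

Power ratio = 10^(dB/10).
10^(31/10) = 10^(3.100) = 1260.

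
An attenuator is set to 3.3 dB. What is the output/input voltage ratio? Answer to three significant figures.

Voltage ratio = 10^(dB/20).
10^(-3.3/20) = 10^(-0.1650) = 0.684.

0.684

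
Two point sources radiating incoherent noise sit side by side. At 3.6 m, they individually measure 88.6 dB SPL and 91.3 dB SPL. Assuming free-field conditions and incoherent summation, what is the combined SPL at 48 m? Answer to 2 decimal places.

70.67 dB SPL

Combined at 3.6 m: 10·log₁₀(10^(88.6/10)+10^(91.3/10)) = 93.167 dB SPL.
Then apply −20·log₁₀(48/3.6) = -22.499 dB → 70.67 dB SPL.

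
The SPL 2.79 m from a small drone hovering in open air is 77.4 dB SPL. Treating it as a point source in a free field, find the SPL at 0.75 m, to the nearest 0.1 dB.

88.8 dB SPL

Free-field point source: level drops by 20·log₁₀ of the distance ratio.
ΔL = −20·log₁₀(0.75/2.79) = 11.41 dB, so L₂ = 77.4 + (11.41) = 88.8 dB SPL.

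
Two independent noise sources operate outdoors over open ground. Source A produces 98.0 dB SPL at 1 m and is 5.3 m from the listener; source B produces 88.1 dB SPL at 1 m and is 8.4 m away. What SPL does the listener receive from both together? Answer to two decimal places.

At the listener: L_A = 98.0 − 20·log₁₀(5.3) = 83.514 dB; L_B = 88.1 − 20·log₁₀(8.4) = 69.614 dB.
Combined: 10·log₁₀(10^(83.514/10)+10^(69.614/10)) = 83.69 dB SPL.

83.69 dB SPL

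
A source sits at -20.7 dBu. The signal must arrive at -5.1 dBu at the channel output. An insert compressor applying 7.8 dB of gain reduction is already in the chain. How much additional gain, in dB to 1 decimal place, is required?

23.4 dB

The required make-up gain is the shortfall in the dB sum.
G = -5.1 − (-20.7) + 7.8 = 23.4 dB.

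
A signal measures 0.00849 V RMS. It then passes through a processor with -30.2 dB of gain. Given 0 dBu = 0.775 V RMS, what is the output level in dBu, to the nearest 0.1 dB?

Input level: 20·log₁₀(0.00849/0.775) = -39.21 dBu.
Output: -39.21 − 30.2 = -69.4 dBu.

-69.4 dBu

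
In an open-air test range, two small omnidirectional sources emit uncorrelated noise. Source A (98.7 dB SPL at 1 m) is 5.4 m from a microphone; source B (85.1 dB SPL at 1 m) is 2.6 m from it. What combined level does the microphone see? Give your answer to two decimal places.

84.80 dB SPL

At the listener: L_A = 98.7 − 20·log₁₀(5.4) = 84.052 dB; L_B = 85.1 − 20·log₁₀(2.6) = 76.801 dB.
Combined: 10·log₁₀(10^(84.052/10)+10^(76.801/10)) = 84.80 dB SPL.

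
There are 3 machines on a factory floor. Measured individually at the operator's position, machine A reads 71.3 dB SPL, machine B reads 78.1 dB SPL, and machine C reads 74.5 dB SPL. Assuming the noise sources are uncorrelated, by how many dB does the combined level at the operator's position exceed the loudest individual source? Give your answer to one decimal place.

Add the sources as powers (linear), then convert back to dB:
L_total = 10·log₁₀(10^(71.3/10) + 10^(78.1/10) + 10^(74.5/10)) = 80.26 dB SPL.
Excess over the loudest (78.1 dB): 80.26 − 78.1 = 2.2 dB.

2.2 dB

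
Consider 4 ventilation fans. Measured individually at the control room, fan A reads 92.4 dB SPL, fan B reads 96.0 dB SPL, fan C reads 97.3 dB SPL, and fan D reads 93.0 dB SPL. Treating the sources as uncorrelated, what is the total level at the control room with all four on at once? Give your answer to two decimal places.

Incoherent sources sum as intensities:
L_total = 10·log₁₀(10^(92.4/10) + 10^(96.0/10) + 10^(97.3/10) + 10^(93.0/10)) = 10·log₁₀(13084000000) = 101.17 dB SPL.

101.17 dB SPL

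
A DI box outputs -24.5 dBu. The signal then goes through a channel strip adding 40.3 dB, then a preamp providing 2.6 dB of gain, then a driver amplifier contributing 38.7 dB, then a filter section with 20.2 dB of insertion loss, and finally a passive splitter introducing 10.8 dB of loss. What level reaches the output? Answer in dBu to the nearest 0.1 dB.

+26.1 dBu

Cascaded gains and losses add directly in dB.
-24.5 + 40.3 + 2.6 + 38.7 − 20.2 − 10.8 = +26.1 dBu.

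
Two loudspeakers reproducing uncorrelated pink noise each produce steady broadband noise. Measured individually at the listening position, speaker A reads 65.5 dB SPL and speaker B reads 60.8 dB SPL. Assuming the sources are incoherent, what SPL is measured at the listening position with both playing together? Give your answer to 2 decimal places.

66.77 dB SPL

Add the sources as powers (linear), then convert back to dB:
L_total = 10·log₁₀(10^(65.5/10) + 10^(60.8/10)) = 10·log₁₀(4750000) = 66.77 dB SPL.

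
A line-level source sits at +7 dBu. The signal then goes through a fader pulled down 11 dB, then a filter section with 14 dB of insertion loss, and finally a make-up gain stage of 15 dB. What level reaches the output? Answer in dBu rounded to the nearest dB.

Gain stages sum in dB:
+7 − 11 − 14 + 15 = -3 dBu.

-3 dBu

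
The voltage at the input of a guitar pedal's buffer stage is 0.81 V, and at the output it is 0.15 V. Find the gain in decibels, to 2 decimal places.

Voltage is an amplitude quantity, so gain = 20·log₁₀(V_out/V_in).
20·log₁₀(0.15/0.81) = 20·log₁₀(0.1852) = -14.65 dB.

-14.65 dB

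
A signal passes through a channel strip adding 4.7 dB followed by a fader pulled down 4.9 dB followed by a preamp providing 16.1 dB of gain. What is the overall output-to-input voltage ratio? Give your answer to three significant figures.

Net gain = 4.7 + (−4.9) + 16.1 = 15.9 dB.
Voltage ratio = 10^(15.9/20) = 6.24.

6.24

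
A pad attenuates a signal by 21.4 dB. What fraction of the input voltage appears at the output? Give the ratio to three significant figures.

0.0851

Voltage ratio = 10^(dB/20).
10^(-21.4/20) = 10^(-1.070) = 0.0851.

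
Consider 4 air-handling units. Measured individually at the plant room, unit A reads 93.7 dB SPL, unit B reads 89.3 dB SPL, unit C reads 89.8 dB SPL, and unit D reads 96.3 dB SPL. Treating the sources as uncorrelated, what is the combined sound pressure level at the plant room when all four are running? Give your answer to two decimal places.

99.25 dB SPL

Uncorrelated sources add in intensity (power), not in dB.
L_total = 10·log₁₀(10^(93.7/10) + 10^(89.3/10) + 10^(89.8/10) + 10^(96.3/10)) = 10·log₁₀(8416000000) = 99.25 dB SPL.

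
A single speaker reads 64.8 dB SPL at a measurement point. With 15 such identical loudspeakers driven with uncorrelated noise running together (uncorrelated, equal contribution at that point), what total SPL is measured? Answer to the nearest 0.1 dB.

15 equal incoherent sources raise the level by 10·log₁₀(15) = 11.76 dB.
L_total = 64.8 + 11.76 = 76.6 dB SPL.

76.6 dB SPL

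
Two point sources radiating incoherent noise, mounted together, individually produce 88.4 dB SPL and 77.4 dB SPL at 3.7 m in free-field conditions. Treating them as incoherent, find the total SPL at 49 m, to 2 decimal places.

66.29 dB SPL

Combined at 3.7 m: 10·log₁₀(10^(88.4/10)+10^(77.4/10)) = 88.732 dB SPL.
Then apply −20·log₁₀(49/3.7) = -22.440 dB → 66.29 dB SPL.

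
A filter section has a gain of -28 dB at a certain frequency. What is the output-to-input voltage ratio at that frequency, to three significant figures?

0.0398

Voltage ratio = 10^(dB/20).
10^(-28/20) = 10^(-1.400) = 0.0398.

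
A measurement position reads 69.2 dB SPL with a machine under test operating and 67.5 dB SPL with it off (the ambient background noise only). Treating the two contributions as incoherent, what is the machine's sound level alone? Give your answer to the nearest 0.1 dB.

64.3 dB SPL

Subtract intensities: L_src = 10·log₁₀(10^(L_total/10) − 10^(L_bg/10)).
L_src = 10·log₁₀(10^(69.2/10) − 10^(67.5/10)) = 10·log₁₀(2694000) = 64.3 dB SPL.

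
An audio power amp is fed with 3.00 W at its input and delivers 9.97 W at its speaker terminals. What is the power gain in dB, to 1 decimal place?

Power ratio → dB uses the 10·log₁₀ form:
10·log₁₀(9.97/3.00) = 10·log₁₀(3.323) = 5.2 dB.

5.2 dB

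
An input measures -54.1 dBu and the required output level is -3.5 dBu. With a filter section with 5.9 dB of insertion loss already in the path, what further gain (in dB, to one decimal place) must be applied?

The required make-up gain is the shortfall in the dB sum.
G = -3.5 − (-54.1) + 5.9 = 56.5 dB.

56.5 dB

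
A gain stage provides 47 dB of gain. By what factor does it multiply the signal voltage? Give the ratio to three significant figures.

224

Voltage ratio = 10^(dB/20).
10^(47/20) = 10^(2.350) = 224.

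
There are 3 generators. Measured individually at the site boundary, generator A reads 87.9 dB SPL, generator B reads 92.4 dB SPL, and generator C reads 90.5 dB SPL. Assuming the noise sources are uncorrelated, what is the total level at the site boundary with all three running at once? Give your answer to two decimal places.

Incoherent sources sum as intensities:
L_total = 10·log₁₀(10^(87.9/10) + 10^(92.4/10) + 10^(90.5/10)) = 10·log₁₀(3476000000) = 95.41 dB SPL.

95.41 dB SPL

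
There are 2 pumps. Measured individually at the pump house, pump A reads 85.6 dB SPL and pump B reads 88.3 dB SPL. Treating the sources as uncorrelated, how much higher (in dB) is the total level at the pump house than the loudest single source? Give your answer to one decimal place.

Uncorrelated sources add in intensity (power), not in dB.
L_total = 10·log₁₀(10^(85.6/10) + 10^(88.3/10)) = 90.17 dB SPL.
Excess over the loudest (88.3 dB): 90.17 − 88.3 = 1.9 dB.

1.9 dB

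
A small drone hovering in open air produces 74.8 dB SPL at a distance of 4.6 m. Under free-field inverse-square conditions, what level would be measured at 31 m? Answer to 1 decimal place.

58.2 dB SPL

Free-field point source: level drops by 20·log₁₀ of the distance ratio.
ΔL = −20·log₁₀(31/4.6) = -16.57 dB, so L₂ = 74.8 + (-16.57) = 58.2 dB SPL.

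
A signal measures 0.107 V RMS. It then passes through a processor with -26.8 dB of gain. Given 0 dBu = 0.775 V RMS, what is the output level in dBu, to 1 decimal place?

Input level: 20·log₁₀(0.107/0.775) = -17.20 dBu.
Output: -17.20 − 26.8 = -44.0 dBu.

-44.0 dBu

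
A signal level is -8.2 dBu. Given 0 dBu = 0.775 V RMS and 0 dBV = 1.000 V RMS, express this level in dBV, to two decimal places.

The offset between the scales is 20·log₁₀(0.775/1.000) = −2.214 dB.
So dBV = -8.2 − 2.214 = -10.41 dBV.

-10.41 dBV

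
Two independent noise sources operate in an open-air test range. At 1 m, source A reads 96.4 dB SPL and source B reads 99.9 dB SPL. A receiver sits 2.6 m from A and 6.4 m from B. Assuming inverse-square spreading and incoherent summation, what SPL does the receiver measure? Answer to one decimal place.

89.5 dB SPL

At the listener: L_A = 96.4 − 20·log₁₀(2.6) = 88.10 dB; L_B = 99.9 − 20·log₁₀(6.4) = 83.78 dB.
Combined: 10·log₁₀(10^(88.10/10)+10^(83.78/10)) = 89.5 dB SPL.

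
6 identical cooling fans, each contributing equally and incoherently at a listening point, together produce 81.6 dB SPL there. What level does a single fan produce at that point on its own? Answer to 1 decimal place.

73.8 dB SPL

6 equal incoherent sources add 10·log₁₀(6) = 7.78 dB over one source.
L_one = 81.6 − 7.78 = 73.8 dB SPL.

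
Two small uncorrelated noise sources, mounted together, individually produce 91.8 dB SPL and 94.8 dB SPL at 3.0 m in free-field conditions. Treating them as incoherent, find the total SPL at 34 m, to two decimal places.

Combined at 3.0 m: 10·log₁₀(10^(91.8/10)+10^(94.8/10)) = 96.564 dB SPL.
Then apply −20·log₁₀(34/3.0) = -21.087 dB → 75.48 dB SPL.

75.48 dB SPL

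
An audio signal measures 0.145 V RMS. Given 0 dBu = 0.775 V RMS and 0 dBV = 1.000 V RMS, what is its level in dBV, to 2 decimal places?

-16.77 dBV

dBV = 20·log₁₀(V / 1.000 V).
20·log₁₀(0.145/1.000) = -16.77 dBV.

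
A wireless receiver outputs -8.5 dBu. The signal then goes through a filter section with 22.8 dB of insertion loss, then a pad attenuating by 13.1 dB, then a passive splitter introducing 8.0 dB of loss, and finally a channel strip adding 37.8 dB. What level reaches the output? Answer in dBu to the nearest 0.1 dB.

Cascaded gains and losses add directly in dB.
-8.5 − 22.8 − 13.1 − 8.0 + 37.8 = -14.6 dBu.

-14.6 dBu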